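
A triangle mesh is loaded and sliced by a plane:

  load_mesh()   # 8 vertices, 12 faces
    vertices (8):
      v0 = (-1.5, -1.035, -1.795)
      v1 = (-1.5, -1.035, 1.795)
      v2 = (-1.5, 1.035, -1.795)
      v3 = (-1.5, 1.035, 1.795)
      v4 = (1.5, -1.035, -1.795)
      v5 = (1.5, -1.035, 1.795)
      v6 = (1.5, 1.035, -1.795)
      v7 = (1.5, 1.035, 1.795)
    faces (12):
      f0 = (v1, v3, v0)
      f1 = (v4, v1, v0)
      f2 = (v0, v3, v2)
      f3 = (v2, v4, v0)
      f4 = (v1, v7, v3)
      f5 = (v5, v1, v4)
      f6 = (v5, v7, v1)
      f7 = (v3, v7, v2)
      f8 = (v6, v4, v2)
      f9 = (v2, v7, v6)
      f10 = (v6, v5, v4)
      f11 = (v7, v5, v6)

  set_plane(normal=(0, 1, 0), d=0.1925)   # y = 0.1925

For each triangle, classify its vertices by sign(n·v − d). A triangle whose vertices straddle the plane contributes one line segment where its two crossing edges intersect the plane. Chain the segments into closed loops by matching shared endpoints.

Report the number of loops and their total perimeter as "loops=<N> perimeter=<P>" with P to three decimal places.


Straddling triangles (8 of 12):
  (v1,v3,v0) [-+-] → (-1.5, 0.1925, 1.795)–(-1.5, 0.1925, 0.333853)  len=1.4611
  (v0,v3,v2) [-++] → (-1.5, 0.1925, 0.333853)–(-1.5, 0.1925, -1.795)  len=2.1289
  (v2,v4,v0) [+--] → (-0.278986, 0.1925, -1.795)–(-1.5, 0.1925, -1.795)  len=1.2210
  (v1,v7,v3) [-++] → (0.278986, 0.1925, 1.795)–(-1.5, 0.1925, 1.795)  len=1.7790
  (v5,v7,v1) [-+-] → (1.5, 0.1925, 1.795)–(0.278986, 0.1925, 1.795)  len=1.2210
  (v6,v4,v2) [+-+] → (1.5, 0.1925, -1.795)–(-0.278986, 0.1925, -1.795)  len=1.7790
  (v6,v5,v4) [+--] → (1.5, 0.1925, -0.333853)–(1.5, 0.1925, -1.795)  len=1.4611
  (v7,v5,v6) [+-+] → (1.5, 0.1925, 1.795)–(1.5, 0.1925, -0.333853)  len=2.1289

Chained into 1 loop(s):
  loop 1: 8 segments, perimeter = 13.1800
Total perimeter = 13.180

loops=1 perimeter=13.180


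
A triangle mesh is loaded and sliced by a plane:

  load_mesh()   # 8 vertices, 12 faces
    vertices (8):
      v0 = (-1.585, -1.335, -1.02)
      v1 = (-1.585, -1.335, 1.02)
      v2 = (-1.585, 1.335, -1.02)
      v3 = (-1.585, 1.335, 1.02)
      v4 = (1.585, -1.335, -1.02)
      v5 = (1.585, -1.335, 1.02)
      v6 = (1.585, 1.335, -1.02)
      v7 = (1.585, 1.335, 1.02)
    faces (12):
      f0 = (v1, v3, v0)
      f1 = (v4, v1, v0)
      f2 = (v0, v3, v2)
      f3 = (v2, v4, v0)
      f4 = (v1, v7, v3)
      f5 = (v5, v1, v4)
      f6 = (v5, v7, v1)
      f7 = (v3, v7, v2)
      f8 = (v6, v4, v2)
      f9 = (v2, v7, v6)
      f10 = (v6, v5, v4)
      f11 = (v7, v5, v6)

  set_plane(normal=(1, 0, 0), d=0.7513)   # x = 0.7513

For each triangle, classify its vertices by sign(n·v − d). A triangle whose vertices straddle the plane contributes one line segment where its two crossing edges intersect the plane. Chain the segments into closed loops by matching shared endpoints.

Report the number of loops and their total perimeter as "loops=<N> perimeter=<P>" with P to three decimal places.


loops=1 perimeter=9.420

Straddling triangles (8 of 12):
  (v4,v1,v0) [+--] → (0.7513, -1.335, -0.483486)–(0.7513, -1.335, -1.02)  len=0.5365
  (v2,v4,v0) [-+-] → (0.7513, -0.632798, -1.02)–(0.7513, -1.335, -1.02)  len=0.7022
  (v1,v7,v3) [-+-] → (0.7513, 0.632798, 1.02)–(0.7513, 1.335, 1.02)  len=0.7022
  (v5,v1,v4) [+-+] → (0.7513, -1.335, 1.02)–(0.7513, -1.335, -0.483486)  len=1.5035
  (v5,v7,v1) [++-] → (0.7513, 0.632798, 1.02)–(0.7513, -1.335, 1.02)  len=1.9678
  (v3,v7,v2) [-+-] → (0.7513, 1.335, 1.02)–(0.7513, 1.335, 0.483486)  len=0.5365
  (v6,v4,v2) [++-] → (0.7513, -0.632798, -1.02)–(0.7513, 1.335, -1.02)  len=1.9678
  (v2,v7,v6) [-++] → (0.7513, 1.335, 0.483486)–(0.7513, 1.335, -1.02)  len=1.5035

Chained into 1 loop(s):
  loop 1: 8 segments, perimeter = 9.4200
Total perimeter = 9.420


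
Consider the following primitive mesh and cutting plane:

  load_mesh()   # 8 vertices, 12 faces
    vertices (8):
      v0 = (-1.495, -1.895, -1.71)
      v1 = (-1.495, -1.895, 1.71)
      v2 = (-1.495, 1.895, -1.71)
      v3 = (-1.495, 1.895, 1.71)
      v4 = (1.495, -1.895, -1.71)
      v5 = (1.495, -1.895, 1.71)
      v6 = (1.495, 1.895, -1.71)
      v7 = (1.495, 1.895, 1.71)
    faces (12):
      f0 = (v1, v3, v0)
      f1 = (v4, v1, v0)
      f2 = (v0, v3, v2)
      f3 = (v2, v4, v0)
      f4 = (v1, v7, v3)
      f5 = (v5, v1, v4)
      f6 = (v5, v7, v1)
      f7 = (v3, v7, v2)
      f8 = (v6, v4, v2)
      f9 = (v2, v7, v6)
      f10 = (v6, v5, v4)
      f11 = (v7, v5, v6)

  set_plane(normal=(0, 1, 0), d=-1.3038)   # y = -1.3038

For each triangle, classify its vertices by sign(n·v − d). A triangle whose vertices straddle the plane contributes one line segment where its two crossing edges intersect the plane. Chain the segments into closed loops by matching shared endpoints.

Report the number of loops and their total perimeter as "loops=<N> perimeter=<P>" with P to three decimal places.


loops=1 perimeter=12.820

Straddling triangles (8 of 12):
  (v1,v3,v0) [-+-] → (-1.495, -1.3038, 1.71)–(-1.495, -1.3038, -1.17652)  len=2.8865
  (v0,v3,v2) [-++] → (-1.495, -1.3038, -1.17652)–(-1.495, -1.3038, -1.71)  len=0.5335
  (v2,v4,v0) [+--] → (1.02859, -1.3038, -1.71)–(-1.495, -1.3038, -1.71)  len=2.5236
  (v1,v7,v3) [-++] → (-1.02859, -1.3038, 1.71)–(-1.495, -1.3038, 1.71)  len=0.4664
  (v5,v7,v1) [-+-] → (1.495, -1.3038, 1.71)–(-1.02859, -1.3038, 1.71)  len=2.5236
  (v6,v4,v2) [+-+] → (1.495, -1.3038, -1.71)–(1.02859, -1.3038, -1.71)  len=0.4664
  (v6,v5,v4) [+--] → (1.495, -1.3038, 1.17652)–(1.495, -1.3038, -1.71)  len=2.8865
  (v7,v5,v6) [+-+] → (1.495, -1.3038, 1.71)–(1.495, -1.3038, 1.17652)  len=0.5335

Chained into 1 loop(s):
  loop 1: 8 segments, perimeter = 12.8200
Total perimeter = 12.820


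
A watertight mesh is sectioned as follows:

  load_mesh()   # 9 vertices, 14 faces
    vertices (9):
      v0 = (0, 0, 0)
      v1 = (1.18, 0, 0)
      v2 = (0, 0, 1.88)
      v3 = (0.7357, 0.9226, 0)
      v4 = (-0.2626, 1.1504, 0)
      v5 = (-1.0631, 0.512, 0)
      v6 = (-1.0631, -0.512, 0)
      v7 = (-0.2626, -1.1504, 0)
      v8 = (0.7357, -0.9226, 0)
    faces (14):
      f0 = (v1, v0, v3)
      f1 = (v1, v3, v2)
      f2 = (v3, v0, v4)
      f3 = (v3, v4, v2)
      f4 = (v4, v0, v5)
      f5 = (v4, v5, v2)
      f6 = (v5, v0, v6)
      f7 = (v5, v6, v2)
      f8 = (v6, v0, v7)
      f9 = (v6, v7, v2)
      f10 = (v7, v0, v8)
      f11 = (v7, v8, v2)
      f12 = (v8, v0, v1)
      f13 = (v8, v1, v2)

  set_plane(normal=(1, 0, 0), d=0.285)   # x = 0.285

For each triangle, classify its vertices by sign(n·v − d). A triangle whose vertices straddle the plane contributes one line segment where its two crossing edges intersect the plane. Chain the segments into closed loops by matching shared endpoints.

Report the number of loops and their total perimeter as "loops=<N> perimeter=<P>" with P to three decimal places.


Straddling triangles (8 of 14):
  (v1,v0,v3) [+-+] → (0.285, 0, 0)–(0.285, 0.357402, 0)  len=0.3574
  (v1,v3,v2) [++-] → (0.285, 0.357402, 1.15171)–(0.285, 0, 1.42593)  len=0.4505
  (v3,v0,v4) [+--] → (0.285, 0.357402, 0)–(0.285, 1.02544, 0)  len=0.6680
  (v3,v4,v2) [+--] → (0.285, 1.02544, 0)–(0.285, 0.357402, 1.15171)  len=1.3314
  (v7,v0,v8) [--+] → (0.285, -0.357402, 0)–(0.285, -1.02544, 0)  len=0.6680
  (v7,v8,v2) [-+-] → (0.285, -1.02544, 0)–(0.285, -0.357402, 1.15171)  len=1.3314
  (v8,v0,v1) [+-+] → (0.285, -0.357402, 0)–(0.285, 0, 0)  len=0.3574
  (v8,v1,v2) [++-] → (0.285, 0, 1.42593)–(0.285, -0.357402, 1.15171)  len=0.4505

Chained into 1 loop(s):
  loop 1: 8 segments, perimeter = 5.6147
Total perimeter = 5.615

loops=1 perimeter=5.615


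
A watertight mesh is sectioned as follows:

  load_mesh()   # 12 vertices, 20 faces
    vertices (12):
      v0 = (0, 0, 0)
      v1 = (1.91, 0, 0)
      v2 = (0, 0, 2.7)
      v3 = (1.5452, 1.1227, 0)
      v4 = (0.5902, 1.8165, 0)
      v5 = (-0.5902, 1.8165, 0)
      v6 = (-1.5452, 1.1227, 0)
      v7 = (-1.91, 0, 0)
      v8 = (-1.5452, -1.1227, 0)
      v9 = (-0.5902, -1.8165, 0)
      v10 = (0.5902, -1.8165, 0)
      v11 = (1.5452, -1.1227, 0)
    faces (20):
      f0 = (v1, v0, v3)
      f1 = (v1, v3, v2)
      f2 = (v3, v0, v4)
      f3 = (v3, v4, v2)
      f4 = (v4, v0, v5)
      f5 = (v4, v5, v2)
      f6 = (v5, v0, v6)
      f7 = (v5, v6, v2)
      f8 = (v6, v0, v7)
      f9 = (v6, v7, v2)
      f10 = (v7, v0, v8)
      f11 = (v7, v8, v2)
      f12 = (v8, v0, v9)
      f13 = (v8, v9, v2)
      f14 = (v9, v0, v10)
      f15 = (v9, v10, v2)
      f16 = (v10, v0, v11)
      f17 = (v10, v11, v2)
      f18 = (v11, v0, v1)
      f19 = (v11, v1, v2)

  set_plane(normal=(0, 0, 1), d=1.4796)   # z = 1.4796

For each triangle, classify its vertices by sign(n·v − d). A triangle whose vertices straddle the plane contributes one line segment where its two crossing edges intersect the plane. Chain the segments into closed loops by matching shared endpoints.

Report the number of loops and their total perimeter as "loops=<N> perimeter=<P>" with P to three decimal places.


Straddling triangles (10 of 20):
  (v1,v3,v2) [--+] → (0.69843, 0.50746, 1.4796)–(0.86332, 0, 1.4796)  len=0.5336
  (v3,v4,v2) [--+] → (0.26677, 0.821058, 1.4796)–(0.69843, 0.50746, 1.4796)  len=0.5335
  (v4,v5,v2) [--+] → (-0.26677, 0.821058, 1.4796)–(0.26677, 0.821058, 1.4796)  len=0.5335
  (v5,v6,v2) [--+] → (-0.69843, 0.50746, 1.4796)–(-0.26677, 0.821058, 1.4796)  len=0.5335
  (v6,v7,v2) [--+] → (-0.86332, 0, 1.4796)–(-0.69843, 0.50746, 1.4796)  len=0.5336
  (v7,v8,v2) [--+] → (-0.69843, -0.50746, 1.4796)–(-0.86332, 0, 1.4796)  len=0.5336
  (v8,v9,v2) [--+] → (-0.26677, -0.821058, 1.4796)–(-0.69843, -0.50746, 1.4796)  len=0.5335
  (v9,v10,v2) [--+] → (0.26677, -0.821058, 1.4796)–(-0.26677, -0.821058, 1.4796)  len=0.5335
  (v10,v11,v2) [--+] → (0.69843, -0.50746, 1.4796)–(0.26677, -0.821058, 1.4796)  len=0.5335
  (v11,v1,v2) [--+] → (0.86332, 0, 1.4796)–(0.69843, -0.50746, 1.4796)  len=0.5336

Chained into 1 loop(s):
  loop 1: 10 segments, perimeter = 5.3356
Total perimeter = 5.336

loops=1 perimeter=5.336


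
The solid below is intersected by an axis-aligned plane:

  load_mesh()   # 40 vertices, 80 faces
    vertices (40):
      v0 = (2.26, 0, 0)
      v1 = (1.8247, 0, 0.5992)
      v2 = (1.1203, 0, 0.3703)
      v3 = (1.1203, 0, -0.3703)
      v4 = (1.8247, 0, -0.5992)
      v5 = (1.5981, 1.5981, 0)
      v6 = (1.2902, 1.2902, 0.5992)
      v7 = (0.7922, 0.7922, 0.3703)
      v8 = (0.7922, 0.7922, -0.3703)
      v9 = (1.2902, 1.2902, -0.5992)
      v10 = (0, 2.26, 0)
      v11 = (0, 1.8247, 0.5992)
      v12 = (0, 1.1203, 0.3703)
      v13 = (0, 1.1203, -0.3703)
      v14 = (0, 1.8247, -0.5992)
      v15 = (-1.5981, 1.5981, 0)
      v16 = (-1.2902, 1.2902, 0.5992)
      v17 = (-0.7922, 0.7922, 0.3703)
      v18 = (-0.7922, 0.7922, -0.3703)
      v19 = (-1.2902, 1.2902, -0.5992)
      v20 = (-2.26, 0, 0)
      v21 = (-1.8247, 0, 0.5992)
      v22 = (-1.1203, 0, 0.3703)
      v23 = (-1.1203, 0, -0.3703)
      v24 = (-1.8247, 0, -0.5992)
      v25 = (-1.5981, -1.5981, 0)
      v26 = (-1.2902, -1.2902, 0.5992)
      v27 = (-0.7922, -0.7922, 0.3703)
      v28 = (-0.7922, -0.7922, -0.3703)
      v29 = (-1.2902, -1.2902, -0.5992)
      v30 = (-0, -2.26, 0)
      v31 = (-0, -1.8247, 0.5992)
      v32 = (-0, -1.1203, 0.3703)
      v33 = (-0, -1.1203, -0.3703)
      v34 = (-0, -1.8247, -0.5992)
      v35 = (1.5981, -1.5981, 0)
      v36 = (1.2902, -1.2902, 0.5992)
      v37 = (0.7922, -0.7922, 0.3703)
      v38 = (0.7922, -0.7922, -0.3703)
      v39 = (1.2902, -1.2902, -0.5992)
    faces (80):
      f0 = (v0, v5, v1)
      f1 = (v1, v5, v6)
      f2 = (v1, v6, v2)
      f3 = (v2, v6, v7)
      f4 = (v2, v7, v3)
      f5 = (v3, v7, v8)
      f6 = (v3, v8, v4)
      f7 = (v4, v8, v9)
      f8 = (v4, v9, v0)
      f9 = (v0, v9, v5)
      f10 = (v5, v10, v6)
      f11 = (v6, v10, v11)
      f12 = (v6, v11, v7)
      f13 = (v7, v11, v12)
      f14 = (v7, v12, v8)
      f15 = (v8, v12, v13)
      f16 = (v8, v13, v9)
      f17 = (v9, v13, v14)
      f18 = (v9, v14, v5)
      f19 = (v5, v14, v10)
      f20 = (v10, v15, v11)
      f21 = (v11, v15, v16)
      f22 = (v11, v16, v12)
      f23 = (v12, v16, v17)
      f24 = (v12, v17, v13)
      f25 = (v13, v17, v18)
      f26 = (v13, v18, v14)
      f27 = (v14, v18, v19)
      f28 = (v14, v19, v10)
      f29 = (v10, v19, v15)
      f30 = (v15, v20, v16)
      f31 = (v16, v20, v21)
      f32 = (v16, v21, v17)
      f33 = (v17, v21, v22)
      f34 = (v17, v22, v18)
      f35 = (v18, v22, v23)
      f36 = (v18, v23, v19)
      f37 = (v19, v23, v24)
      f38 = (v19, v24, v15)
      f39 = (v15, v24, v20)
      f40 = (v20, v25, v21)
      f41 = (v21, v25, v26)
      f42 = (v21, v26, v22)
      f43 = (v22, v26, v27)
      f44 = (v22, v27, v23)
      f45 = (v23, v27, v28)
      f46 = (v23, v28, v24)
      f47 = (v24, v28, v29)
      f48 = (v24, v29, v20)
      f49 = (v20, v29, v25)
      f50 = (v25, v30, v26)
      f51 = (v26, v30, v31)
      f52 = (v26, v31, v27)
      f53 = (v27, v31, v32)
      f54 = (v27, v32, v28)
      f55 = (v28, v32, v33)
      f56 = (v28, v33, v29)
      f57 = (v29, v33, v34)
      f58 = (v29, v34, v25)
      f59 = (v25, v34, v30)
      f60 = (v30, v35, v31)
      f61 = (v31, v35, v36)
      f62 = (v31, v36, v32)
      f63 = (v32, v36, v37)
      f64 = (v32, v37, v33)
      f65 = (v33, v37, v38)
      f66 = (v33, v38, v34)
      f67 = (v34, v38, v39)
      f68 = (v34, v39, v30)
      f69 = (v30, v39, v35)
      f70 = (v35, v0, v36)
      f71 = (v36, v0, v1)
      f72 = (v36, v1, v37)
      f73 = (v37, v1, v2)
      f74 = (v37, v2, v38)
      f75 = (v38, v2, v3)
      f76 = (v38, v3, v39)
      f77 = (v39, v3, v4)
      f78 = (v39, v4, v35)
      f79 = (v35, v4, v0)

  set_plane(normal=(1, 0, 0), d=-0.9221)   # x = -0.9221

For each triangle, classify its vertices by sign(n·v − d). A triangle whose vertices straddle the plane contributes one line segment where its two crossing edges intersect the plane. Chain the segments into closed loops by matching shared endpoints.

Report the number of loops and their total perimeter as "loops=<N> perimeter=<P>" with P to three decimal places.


loops=2 perimeter=8.424

Straddling triangles (24 of 80):
  (v10,v15,v11) [+-+] → (-0.9221, 1.87809, 0)–(-0.9221, 1.69395, 0.253463)  len=0.3133
  (v11,v15,v16) [+--] → (-0.9221, 1.69395, 0.253463)–(-0.9221, 1.4427, 0.5992)  len=0.4274
  (v11,v16,v12) [+-+] → (-0.9221, 1.4427, 0.5992)–(-0.9221, 1.24173, 0.533894)  len=0.2113
  (v12,v16,v17) [+-+] → (-0.9221, 1.24173, 0.533894)–(-0.9221, 0.9221, 0.430007)  len=0.3361
  (v14,v18,v19) [++-] → (-0.9221, 0.9221, -0.430007)–(-0.9221, 1.4427, -0.5992)  len=0.5474
  (v14,v19,v10) [+-+] → (-0.9221, 1.4427, -0.5992)–(-0.9221, 1.56689, -0.428245)  len=0.2113
  (v10,v19,v15) [+--] → (-0.9221, 1.56689, -0.428245)–(-0.9221, 1.87809, 0)  len=0.5294
  (v16,v21,v17) [--+] → (-0.9221, 0.692532, 0.399098)–(-0.9221, 0.9221, 0.430007)  len=0.2316
  (v17,v21,v22) [+--] → (-0.9221, 0.692532, 0.399098)–(-0.9221, 0.478555, 0.3703)  len=0.2159
  (v17,v22,v18) [+-+] → (-0.9221, 0.478555, 0.3703)–(-0.9221, 0.478555, -0.0770847)  len=0.4474
  (v18,v22,v23) [+--] → (-0.9221, 0.478555, -0.0770847)–(-0.9221, 0.478555, -0.3703)  len=0.2932
  (v18,v23,v19) [+--] → (-0.9221, 0.478555, -0.3703)–(-0.9221, 0.9221, -0.430007)  len=0.4475
  (v22,v26,v27) [--+] → (-0.9221, -0.9221, 0.430007)–(-0.9221, -0.478555, 0.3703)  len=0.4475
  (v22,v27,v23) [-+-] → (-0.9221, -0.478555, 0.3703)–(-0.9221, -0.478555, 0.0770847)  len=0.2932
  (v23,v27,v28) [-++] → (-0.9221, -0.478555, 0.0770847)–(-0.9221, -0.478555, -0.3703)  len=0.4474
  (v23,v28,v24) [-+-] → (-0.9221, -0.478555, -0.3703)–(-0.9221, -0.692532, -0.399098)  len=0.2159
  (v24,v28,v29) [-+-] → (-0.9221, -0.692532, -0.399098)–(-0.9221, -0.9221, -0.430007)  len=0.2316
  (v25,v30,v26) [-+-] → (-0.9221, -1.87809, 0)–(-0.9221, -1.56689, 0.428245)  len=0.5294
  (v26,v30,v31) [-++] → (-0.9221, -1.56689, 0.428245)–(-0.9221, -1.4427, 0.5992)  len=0.2113
  (v26,v31,v27) [-++] → (-0.9221, -1.4427, 0.5992)–(-0.9221, -0.9221, 0.430007)  len=0.5474
  (v28,v33,v29) [++-] → (-0.9221, -1.24173, -0.533894)–(-0.9221, -0.9221, -0.430007)  len=0.3361
  (v29,v33,v34) [-++] → (-0.9221, -1.24173, -0.533894)–(-0.9221, -1.4427, -0.5992)  len=0.2113
  (v29,v34,v25) [-+-] → (-0.9221, -1.4427, -0.5992)–(-0.9221, -1.69395, -0.253463)  len=0.4274
  (v25,v34,v30) [-++] → (-0.9221, -1.69395, -0.253463)–(-0.9221, -1.87809, 0)  len=0.3133

Chained into 2 loop(s):
  loop 1: 12 segments, perimeter = 4.2118
  loop 2: 12 segments, perimeter = 4.2118
Total perimeter = 8.424


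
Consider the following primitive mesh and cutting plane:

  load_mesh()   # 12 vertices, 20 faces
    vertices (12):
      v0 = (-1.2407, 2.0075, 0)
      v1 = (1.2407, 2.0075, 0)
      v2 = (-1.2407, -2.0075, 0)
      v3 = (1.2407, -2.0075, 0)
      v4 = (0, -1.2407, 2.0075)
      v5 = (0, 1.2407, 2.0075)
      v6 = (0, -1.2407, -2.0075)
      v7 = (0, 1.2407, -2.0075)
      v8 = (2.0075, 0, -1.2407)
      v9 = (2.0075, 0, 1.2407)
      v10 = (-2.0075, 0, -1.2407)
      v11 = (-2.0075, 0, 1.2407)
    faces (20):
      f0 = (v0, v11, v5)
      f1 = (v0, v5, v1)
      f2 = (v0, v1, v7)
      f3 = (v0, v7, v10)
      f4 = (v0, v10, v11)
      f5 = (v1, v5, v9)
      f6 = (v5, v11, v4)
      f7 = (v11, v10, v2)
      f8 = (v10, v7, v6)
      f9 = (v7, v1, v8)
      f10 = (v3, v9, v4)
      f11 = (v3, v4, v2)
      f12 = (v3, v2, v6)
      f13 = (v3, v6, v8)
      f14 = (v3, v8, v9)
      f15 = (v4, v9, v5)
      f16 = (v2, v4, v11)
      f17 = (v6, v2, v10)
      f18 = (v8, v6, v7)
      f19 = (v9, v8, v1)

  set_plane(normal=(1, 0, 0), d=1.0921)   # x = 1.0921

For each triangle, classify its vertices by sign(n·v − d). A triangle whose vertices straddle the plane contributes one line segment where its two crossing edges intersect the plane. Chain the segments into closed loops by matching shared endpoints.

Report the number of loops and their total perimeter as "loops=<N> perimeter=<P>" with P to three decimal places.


Straddling triangles (10 of 20):
  (v0,v5,v1) [--+] → (1.0921, 1.91566, 0.24044)–(1.0921, 2.0075, 0)  len=0.2574
  (v0,v1,v7) [-+-] → (1.0921, 2.0075, 0)–(1.0921, 1.91566, -0.24044)  len=0.2574
  (v1,v5,v9) [+-+] → (1.0921, 1.91566, 0.24044)–(1.0921, 0.565747, 1.59035)  len=1.9091
  (v7,v1,v8) [-++] → (1.0921, 1.91566, -0.24044)–(1.0921, 0.565747, -1.59035)  len=1.9091
  (v3,v9,v4) [++-] → (1.0921, -0.565747, 1.59035)–(1.0921, -1.91566, 0.24044)  len=1.9091
  (v3,v4,v2) [+--] → (1.0921, -1.91566, 0.24044)–(1.0921, -2.0075, 0)  len=0.2574
  (v3,v2,v6) [+--] → (1.0921, -2.0075, 0)–(1.0921, -1.91566, -0.24044)  len=0.2574
  (v3,v6,v8) [+-+] → (1.0921, -1.91566, -0.24044)–(1.0921, -0.565747, -1.59035)  len=1.9091
  (v4,v9,v5) [-+-] → (1.0921, -0.565747, 1.59035)–(1.0921, 0.565747, 1.59035)  len=1.1315
  (v8,v6,v7) [+--] → (1.0921, -0.565747, -1.59035)–(1.0921, 0.565747, -1.59035)  len=1.1315

Chained into 1 loop(s):
  loop 1: 10 segments, perimeter = 10.9288
Total perimeter = 10.929

loops=1 perimeter=10.929


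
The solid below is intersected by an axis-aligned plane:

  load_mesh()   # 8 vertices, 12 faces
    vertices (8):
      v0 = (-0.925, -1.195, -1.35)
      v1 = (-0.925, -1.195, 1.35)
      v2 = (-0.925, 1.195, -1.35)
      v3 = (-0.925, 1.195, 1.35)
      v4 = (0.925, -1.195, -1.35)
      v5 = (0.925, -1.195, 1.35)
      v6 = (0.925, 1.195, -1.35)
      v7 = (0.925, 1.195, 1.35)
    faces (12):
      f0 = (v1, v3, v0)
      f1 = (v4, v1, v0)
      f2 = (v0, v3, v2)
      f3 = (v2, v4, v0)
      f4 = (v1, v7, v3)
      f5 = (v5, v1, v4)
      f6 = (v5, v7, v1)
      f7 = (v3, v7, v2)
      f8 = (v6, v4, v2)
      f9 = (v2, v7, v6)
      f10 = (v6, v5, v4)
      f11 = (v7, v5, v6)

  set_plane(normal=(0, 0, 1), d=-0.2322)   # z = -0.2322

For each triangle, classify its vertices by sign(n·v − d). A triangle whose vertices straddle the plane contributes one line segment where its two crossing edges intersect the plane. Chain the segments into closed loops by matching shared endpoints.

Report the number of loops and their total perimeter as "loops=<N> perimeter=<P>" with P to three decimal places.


Straddling triangles (8 of 12):
  (v1,v3,v0) [++-] → (-0.925, -0.20554, -0.2322)–(-0.925, -1.195, -0.2322)  len=0.9895
  (v4,v1,v0) [-+-] → (0.1591, -1.195, -0.2322)–(-0.925, -1.195, -0.2322)  len=1.0841
  (v0,v3,v2) [-+-] → (-0.925, -0.20554, -0.2322)–(-0.925, 1.195, -0.2322)  len=1.4005
  (v5,v1,v4) [++-] → (0.1591, -1.195, -0.2322)–(0.925, -1.195, -0.2322)  len=0.7659
  (v3,v7,v2) [++-] → (-0.1591, 1.195, -0.2322)–(-0.925, 1.195, -0.2322)  len=0.7659
  (v2,v7,v6) [-+-] → (-0.1591, 1.195, -0.2322)–(0.925, 1.195, -0.2322)  len=1.0841
  (v6,v5,v4) [-+-] → (0.925, 0.20554, -0.2322)–(0.925, -1.195, -0.2322)  len=1.4005
  (v7,v5,v6) [++-] → (0.925, 0.20554, -0.2322)–(0.925, 1.195, -0.2322)  len=0.9895

Chained into 1 loop(s):
  loop 1: 8 segments, perimeter = 8.4800
Total perimeter = 8.480

loops=1 perimeter=8.480


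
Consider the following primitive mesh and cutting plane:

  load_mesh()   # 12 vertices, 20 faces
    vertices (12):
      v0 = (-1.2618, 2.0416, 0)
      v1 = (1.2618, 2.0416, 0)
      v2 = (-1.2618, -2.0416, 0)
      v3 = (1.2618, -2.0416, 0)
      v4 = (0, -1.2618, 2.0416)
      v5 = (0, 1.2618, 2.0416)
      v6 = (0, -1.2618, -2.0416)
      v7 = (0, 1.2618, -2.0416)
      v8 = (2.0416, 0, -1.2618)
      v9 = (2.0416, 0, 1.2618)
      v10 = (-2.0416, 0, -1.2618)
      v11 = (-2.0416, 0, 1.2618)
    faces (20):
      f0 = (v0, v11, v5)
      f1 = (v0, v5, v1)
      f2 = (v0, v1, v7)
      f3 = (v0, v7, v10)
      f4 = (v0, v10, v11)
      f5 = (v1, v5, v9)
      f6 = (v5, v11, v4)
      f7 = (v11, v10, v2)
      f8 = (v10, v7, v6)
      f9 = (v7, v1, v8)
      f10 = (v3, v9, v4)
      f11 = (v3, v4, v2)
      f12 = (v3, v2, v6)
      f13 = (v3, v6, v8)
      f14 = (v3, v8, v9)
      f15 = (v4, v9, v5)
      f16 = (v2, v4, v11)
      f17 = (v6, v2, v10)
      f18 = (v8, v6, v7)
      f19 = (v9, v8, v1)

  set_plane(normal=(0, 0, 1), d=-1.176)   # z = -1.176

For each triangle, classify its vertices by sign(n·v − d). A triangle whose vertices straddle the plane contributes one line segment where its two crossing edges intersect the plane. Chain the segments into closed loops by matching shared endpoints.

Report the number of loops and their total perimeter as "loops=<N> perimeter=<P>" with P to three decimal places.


loops=1 perimeter=10.957

Straddling triangles (10 of 20):
  (v0,v1,v7) [++-] → (0.534979, 1.59242, -1.176)–(-0.534979, 1.59242, -1.176)  len=1.0700
  (v0,v7,v10) [+--] → (-0.534979, 1.59242, -1.176)–(-1.98858, 0.138825, -1.176)  len=2.0557
  (v0,v10,v11) [+-+] → (-1.98858, 0.138825, -1.176)–(-2.0416, 0, -1.176)  len=0.1486
  (v11,v10,v2) [+-+] → (-2.0416, 0, -1.176)–(-1.98858, -0.138825, -1.176)  len=0.1486
  (v7,v1,v8) [-+-] → (0.534979, 1.59242, -1.176)–(1.98858, 0.138825, -1.176)  len=2.0557
  (v3,v2,v6) [++-] → (-0.534979, -1.59242, -1.176)–(0.534979, -1.59242, -1.176)  len=1.0700
  (v3,v6,v8) [+--] → (0.534979, -1.59242, -1.176)–(1.98858, -0.138825, -1.176)  len=2.0557
  (v3,v8,v9) [+-+] → (1.98858, -0.138825, -1.176)–(2.0416, 0, -1.176)  len=0.1486
  (v6,v2,v10) [-+-] → (-0.534979, -1.59242, -1.176)–(-1.98858, -0.138825, -1.176)  len=2.0557
  (v9,v8,v1) [+-+] → (2.0416, 0, -1.176)–(1.98858, 0.138825, -1.176)  len=0.1486

Chained into 1 loop(s):
  loop 1: 10 segments, perimeter = 10.9571
Total perimeter = 10.957


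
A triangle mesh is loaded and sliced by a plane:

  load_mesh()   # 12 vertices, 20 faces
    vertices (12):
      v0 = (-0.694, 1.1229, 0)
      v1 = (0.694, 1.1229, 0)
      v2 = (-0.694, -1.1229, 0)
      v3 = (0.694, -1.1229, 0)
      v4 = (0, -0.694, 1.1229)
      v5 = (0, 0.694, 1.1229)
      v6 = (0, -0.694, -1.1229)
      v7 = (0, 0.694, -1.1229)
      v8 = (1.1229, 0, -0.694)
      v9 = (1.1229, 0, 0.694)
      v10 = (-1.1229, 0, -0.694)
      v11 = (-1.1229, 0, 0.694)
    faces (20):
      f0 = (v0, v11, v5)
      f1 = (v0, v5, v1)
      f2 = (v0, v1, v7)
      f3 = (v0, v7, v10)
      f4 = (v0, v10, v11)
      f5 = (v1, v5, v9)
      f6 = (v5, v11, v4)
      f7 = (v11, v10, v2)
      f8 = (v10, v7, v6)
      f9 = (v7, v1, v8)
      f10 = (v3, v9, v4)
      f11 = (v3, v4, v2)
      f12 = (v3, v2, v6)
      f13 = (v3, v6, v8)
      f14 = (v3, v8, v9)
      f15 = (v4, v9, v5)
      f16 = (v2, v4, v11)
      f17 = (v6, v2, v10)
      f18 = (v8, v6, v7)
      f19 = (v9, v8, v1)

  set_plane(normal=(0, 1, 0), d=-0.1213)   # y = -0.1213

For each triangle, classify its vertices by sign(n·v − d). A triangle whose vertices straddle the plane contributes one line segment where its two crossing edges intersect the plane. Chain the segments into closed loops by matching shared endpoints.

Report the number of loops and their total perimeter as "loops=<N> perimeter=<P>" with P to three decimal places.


Straddling triangles (10 of 20):
  (v5,v11,v4) [++-] → (-0.926635, -0.1213, 0.768965)–(0, -0.1213, 1.1229)  len=0.9919
  (v11,v10,v2) [++-] → (-1.07657, -0.1213, -0.619031)–(-1.07657, -0.1213, 0.619031)  len=1.2381
  (v10,v7,v6) [++-] → (0, -0.1213, -1.1229)–(-0.926635, -0.1213, -0.768965)  len=0.9919
  (v3,v9,v4) [-+-] → (1.07657, -0.1213, 0.619031)–(0.926635, -0.1213, 0.768965)  len=0.2120
  (v3,v6,v8) [--+] → (0.926635, -0.1213, -0.768965)–(1.07657, -0.1213, -0.619031)  len=0.2120
  (v3,v8,v9) [-++] → (1.07657, -0.1213, -0.619031)–(1.07657, -0.1213, 0.619031)  len=1.2381
  (v4,v9,v5) [-++] → (0.926635, -0.1213, 0.768965)–(0, -0.1213, 1.1229)  len=0.9919
  (v2,v4,v11) [--+] → (-0.926635, -0.1213, 0.768965)–(-1.07657, -0.1213, 0.619031)  len=0.2120
  (v6,v2,v10) [--+] → (-1.07657, -0.1213, -0.619031)–(-0.926635, -0.1213, -0.768965)  len=0.2120
  (v8,v6,v7) [+-+] → (0.926635, -0.1213, -0.768965)–(0, -0.1213, -1.1229)  len=0.9919

Chained into 1 loop(s):
  loop 1: 10 segments, perimeter = 7.2920
Total perimeter = 7.292

loops=1 perimeter=7.292


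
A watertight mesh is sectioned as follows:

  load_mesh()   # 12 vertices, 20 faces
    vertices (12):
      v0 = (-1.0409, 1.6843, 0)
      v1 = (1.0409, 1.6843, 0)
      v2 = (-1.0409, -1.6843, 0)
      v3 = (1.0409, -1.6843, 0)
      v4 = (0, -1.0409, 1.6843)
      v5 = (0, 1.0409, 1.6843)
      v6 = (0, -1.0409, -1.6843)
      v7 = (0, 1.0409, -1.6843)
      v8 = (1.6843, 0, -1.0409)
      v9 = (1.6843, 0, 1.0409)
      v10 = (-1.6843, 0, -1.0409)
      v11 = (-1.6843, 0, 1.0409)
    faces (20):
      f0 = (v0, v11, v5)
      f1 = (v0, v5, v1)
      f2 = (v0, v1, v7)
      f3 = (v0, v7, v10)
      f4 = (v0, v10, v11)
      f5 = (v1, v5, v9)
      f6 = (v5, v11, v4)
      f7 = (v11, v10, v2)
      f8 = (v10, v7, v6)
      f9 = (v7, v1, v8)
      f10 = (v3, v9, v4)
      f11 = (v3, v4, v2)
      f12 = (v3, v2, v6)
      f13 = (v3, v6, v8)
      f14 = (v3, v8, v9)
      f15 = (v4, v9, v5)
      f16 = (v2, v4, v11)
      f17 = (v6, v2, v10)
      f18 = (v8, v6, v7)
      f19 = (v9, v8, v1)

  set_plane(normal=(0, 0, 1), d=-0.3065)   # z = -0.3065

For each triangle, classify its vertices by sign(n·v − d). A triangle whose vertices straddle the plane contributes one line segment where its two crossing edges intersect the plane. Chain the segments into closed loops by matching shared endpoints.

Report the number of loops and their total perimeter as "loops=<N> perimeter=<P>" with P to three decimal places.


Straddling triangles (10 of 20):
  (v0,v1,v7) [++-] → (0.851483, 1.56722, -0.3065)–(-0.851483, 1.56722, -0.3065)  len=1.7030
  (v0,v7,v10) [+--] → (-0.851483, 1.56722, -0.3065)–(-1.23035, 1.18835, -0.3065)  len=0.5358
  (v0,v10,v11) [+-+] → (-1.23035, 1.18835, -0.3065)–(-1.6843, 0, -0.3065)  len=1.2721
  (v11,v10,v2) [+-+] → (-1.6843, 0, -0.3065)–(-1.23035, -1.18835, -0.3065)  len=1.2721
  (v7,v1,v8) [-+-] → (0.851483, 1.56722, -0.3065)–(1.23035, 1.18835, -0.3065)  len=0.5358
  (v3,v2,v6) [++-] → (-0.851483, -1.56722, -0.3065)–(0.851483, -1.56722, -0.3065)  len=1.7030
  (v3,v6,v8) [+--] → (0.851483, -1.56722, -0.3065)–(1.23035, -1.18835, -0.3065)  len=0.5358
  (v3,v8,v9) [+-+] → (1.23035, -1.18835, -0.3065)–(1.6843, 0, -0.3065)  len=1.2721
  (v6,v2,v10) [-+-] → (-0.851483, -1.56722, -0.3065)–(-1.23035, -1.18835, -0.3065)  len=0.5358
  (v9,v8,v1) [+-+] → (1.6843, 0, -0.3065)–(1.23035, 1.18835, -0.3065)  len=1.2721

Chained into 1 loop(s):
  loop 1: 10 segments, perimeter = 10.6375
Total perimeter = 10.638

loops=1 perimeter=10.638


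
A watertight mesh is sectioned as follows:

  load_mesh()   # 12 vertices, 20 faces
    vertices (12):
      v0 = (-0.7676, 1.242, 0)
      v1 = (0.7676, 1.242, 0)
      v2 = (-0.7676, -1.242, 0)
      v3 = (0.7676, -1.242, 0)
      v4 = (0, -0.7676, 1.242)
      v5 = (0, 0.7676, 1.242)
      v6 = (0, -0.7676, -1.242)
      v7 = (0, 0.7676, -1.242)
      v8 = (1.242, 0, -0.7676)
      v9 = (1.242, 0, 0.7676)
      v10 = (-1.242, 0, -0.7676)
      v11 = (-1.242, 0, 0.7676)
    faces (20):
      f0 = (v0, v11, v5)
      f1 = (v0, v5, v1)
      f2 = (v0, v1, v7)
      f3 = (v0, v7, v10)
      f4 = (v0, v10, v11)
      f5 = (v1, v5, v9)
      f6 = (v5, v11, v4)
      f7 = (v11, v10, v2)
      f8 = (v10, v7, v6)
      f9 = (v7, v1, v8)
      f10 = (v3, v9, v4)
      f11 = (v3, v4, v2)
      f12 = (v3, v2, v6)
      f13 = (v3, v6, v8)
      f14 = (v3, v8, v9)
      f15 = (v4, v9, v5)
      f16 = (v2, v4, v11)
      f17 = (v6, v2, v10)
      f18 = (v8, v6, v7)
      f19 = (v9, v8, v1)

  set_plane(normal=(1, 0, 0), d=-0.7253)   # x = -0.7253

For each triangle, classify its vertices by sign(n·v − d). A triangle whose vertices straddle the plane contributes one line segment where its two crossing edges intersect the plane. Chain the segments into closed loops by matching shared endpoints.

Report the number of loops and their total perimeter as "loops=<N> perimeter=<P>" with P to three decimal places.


loops=1 perimeter=6.642

Straddling triangles (10 of 20):
  (v0,v11,v5) [--+] → (-0.7253, 0.319339, 0.964961)–(-0.7253, 1.21586, 0.0684427)  len=1.2679
  (v0,v5,v1) [-++] → (-0.7253, 1.21586, 0.0684427)–(-0.7253, 1.242, 0)  len=0.0733
  (v0,v1,v7) [-++] → (-0.7253, 1.242, 0)–(-0.7253, 1.21586, -0.0684427)  len=0.0733
  (v0,v7,v10) [-+-] → (-0.7253, 1.21586, -0.0684427)–(-0.7253, 0.319339, -0.964961)  len=1.2679
  (v5,v11,v4) [+-+] → (-0.7253, 0.319339, 0.964961)–(-0.7253, -0.319339, 0.964961)  len=0.6387
  (v10,v7,v6) [-++] → (-0.7253, 0.319339, -0.964961)–(-0.7253, -0.319339, -0.964961)  len=0.6387
  (v3,v4,v2) [++-] → (-0.7253, -1.21586, 0.0684427)–(-0.7253, -1.242, 0)  len=0.0733
  (v3,v2,v6) [+-+] → (-0.7253, -1.242, 0)–(-0.7253, -1.21586, -0.0684427)  len=0.0733
  (v2,v4,v11) [-+-] → (-0.7253, -1.21586, 0.0684427)–(-0.7253, -0.319339, 0.964961)  len=1.2679
  (v6,v2,v10) [+--] → (-0.7253, -1.21586, -0.0684427)–(-0.7253, -0.319339, -0.964961)  len=1.2679

Chained into 1 loop(s):
  loop 1: 10 segments, perimeter = 6.6419
Total perimeter = 6.642


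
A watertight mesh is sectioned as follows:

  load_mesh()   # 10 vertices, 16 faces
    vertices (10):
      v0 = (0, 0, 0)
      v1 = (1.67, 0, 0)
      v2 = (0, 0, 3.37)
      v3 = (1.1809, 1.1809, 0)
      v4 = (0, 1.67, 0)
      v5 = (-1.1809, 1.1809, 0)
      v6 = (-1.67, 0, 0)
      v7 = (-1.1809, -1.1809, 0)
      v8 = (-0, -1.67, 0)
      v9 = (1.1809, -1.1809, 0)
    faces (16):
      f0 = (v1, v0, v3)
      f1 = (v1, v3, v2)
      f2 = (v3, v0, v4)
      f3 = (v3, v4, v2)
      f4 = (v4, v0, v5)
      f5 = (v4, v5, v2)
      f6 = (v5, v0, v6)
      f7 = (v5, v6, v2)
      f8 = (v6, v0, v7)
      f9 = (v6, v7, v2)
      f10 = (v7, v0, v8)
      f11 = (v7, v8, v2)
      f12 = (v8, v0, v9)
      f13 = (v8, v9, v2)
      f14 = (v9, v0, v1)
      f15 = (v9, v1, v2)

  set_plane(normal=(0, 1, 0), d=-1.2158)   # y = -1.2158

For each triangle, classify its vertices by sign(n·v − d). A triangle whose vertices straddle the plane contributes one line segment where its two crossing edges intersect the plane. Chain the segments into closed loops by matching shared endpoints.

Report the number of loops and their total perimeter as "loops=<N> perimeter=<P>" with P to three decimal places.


Straddling triangles (4 of 16):
  (v7,v0,v8) [++-] → (0, -1.2158, 0)–(-1.09664, -1.2158, 0)  len=1.0966
  (v7,v8,v2) [+-+] → (-1.09664, -1.2158, 0)–(0, -1.2158, 0.916559)  len=1.4292
  (v8,v0,v9) [-++] → (0, -1.2158, 0)–(1.09664, -1.2158, 0)  len=1.0966
  (v8,v9,v2) [-++] → (1.09664, -1.2158, 0)–(0, -1.2158, 0.916559)  len=1.4292

Chained into 1 loop(s):
  loop 1: 4 segments, perimeter = 5.0517
Total perimeter = 5.052

loops=1 perimeter=5.052


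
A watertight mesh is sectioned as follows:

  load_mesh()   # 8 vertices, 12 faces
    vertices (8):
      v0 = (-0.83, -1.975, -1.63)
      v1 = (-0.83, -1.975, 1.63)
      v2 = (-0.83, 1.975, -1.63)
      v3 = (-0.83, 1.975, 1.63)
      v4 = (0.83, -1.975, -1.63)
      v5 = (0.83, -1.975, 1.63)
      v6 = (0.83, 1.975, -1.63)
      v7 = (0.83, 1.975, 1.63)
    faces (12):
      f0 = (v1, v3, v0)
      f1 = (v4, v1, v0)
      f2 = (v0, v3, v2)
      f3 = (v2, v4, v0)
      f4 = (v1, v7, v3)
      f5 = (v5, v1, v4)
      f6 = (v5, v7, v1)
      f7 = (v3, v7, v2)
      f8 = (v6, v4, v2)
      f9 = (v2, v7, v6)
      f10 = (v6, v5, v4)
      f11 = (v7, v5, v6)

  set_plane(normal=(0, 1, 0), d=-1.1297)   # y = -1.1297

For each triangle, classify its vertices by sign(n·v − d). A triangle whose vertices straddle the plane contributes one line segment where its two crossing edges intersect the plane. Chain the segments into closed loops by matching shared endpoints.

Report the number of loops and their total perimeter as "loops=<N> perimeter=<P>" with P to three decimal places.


Straddling triangles (8 of 12):
  (v1,v3,v0) [-+-] → (-0.83, -1.1297, 1.63)–(-0.83, -1.1297, -0.93236)  len=2.5624
  (v0,v3,v2) [-++] → (-0.83, -1.1297, -0.93236)–(-0.83, -1.1297, -1.63)  len=0.6976
  (v2,v4,v0) [+--] → (0.47476, -1.1297, -1.63)–(-0.83, -1.1297, -1.63)  len=1.3048
  (v1,v7,v3) [-++] → (-0.47476, -1.1297, 1.63)–(-0.83, -1.1297, 1.63)  len=0.3552
  (v5,v7,v1) [-+-] → (0.83, -1.1297, 1.63)–(-0.47476, -1.1297, 1.63)  len=1.3048
  (v6,v4,v2) [+-+] → (0.83, -1.1297, -1.63)–(0.47476, -1.1297, -1.63)  len=0.3552
  (v6,v5,v4) [+--] → (0.83, -1.1297, 0.93236)–(0.83, -1.1297, -1.63)  len=2.5624
  (v7,v5,v6) [+-+] → (0.83, -1.1297, 1.63)–(0.83, -1.1297, 0.93236)  len=0.6976

Chained into 1 loop(s):
  loop 1: 8 segments, perimeter = 9.8400
Total perimeter = 9.840

loops=1 perimeter=9.840


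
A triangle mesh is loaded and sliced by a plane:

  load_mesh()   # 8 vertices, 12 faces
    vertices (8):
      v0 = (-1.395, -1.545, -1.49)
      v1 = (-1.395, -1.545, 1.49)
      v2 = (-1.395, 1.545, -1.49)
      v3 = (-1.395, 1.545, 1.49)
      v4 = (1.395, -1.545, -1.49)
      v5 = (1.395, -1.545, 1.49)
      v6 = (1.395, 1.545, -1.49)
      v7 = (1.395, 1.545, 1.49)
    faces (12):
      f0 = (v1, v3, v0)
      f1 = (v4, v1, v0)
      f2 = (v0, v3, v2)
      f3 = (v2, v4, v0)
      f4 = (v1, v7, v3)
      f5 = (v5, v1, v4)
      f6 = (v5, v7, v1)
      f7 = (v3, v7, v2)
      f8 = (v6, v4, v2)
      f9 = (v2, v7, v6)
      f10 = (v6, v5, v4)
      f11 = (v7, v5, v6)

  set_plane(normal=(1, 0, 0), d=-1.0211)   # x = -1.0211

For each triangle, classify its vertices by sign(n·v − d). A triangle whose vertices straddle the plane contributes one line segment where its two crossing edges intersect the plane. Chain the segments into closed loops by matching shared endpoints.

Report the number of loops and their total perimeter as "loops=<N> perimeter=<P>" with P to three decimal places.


Straddling triangles (8 of 12):
  (v4,v1,v0) [+--] → (-1.0211, -1.545, 1.09064)–(-1.0211, -1.545, -1.49)  len=2.5806
  (v2,v4,v0) [-+-] → (-1.0211, 1.1309, -1.49)–(-1.0211, -1.545, -1.49)  len=2.6759
  (v1,v7,v3) [-+-] → (-1.0211, -1.1309, 1.49)–(-1.0211, 1.545, 1.49)  len=2.6759
  (v5,v1,v4) [+-+] → (-1.0211, -1.545, 1.49)–(-1.0211, -1.545, 1.09064)  len=0.3994
  (v5,v7,v1) [++-] → (-1.0211, -1.1309, 1.49)–(-1.0211, -1.545, 1.49)  len=0.4141
  (v3,v7,v2) [-+-] → (-1.0211, 1.545, 1.49)–(-1.0211, 1.545, -1.09064)  len=2.5806
  (v6,v4,v2) [++-] → (-1.0211, 1.1309, -1.49)–(-1.0211, 1.545, -1.49)  len=0.4141
  (v2,v7,v6) [-++] → (-1.0211, 1.545, -1.09064)–(-1.0211, 1.545, -1.49)  len=0.3994

Chained into 1 loop(s):
  loop 1: 8 segments, perimeter = 12.1400
Total perimeter = 12.140

loops=1 perimeter=12.140


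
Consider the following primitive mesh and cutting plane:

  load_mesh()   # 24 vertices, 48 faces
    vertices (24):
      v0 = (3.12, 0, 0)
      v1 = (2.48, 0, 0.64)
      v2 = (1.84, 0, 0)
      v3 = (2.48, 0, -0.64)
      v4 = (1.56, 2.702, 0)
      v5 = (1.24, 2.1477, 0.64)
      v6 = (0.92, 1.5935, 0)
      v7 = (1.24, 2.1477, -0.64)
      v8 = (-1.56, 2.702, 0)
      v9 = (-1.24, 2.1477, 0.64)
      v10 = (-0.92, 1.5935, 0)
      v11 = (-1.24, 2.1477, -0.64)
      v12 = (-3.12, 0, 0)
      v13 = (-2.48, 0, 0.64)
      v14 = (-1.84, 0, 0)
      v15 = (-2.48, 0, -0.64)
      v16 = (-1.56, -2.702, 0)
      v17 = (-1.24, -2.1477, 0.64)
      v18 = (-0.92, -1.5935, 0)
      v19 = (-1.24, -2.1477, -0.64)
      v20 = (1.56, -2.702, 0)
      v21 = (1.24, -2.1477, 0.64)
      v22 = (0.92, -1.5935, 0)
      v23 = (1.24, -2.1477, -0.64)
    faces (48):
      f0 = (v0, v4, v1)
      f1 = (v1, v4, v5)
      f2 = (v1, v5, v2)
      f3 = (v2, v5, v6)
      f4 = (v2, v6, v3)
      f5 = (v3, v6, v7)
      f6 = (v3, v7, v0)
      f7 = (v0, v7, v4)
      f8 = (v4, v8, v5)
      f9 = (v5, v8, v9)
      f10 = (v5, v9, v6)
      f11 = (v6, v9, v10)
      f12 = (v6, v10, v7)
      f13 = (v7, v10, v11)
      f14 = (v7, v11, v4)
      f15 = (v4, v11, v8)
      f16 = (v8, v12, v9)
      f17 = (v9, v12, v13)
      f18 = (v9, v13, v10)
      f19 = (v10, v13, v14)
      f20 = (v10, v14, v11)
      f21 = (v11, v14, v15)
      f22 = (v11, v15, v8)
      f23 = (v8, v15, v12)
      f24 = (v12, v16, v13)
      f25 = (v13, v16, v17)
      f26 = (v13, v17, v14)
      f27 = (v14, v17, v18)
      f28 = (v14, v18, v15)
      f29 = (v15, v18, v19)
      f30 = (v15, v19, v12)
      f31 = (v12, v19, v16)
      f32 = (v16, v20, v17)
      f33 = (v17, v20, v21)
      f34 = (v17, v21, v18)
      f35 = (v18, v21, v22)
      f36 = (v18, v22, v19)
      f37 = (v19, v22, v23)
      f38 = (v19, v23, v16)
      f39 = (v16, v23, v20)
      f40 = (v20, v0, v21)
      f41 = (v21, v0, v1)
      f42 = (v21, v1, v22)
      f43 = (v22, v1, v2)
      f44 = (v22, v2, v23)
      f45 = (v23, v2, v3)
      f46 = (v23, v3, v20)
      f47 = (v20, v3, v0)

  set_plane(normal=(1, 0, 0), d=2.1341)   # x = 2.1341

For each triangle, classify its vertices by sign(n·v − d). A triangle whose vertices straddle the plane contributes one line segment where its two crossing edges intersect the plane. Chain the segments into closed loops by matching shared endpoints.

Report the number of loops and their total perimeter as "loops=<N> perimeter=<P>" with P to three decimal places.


Straddling triangles (14 of 48):
  (v0,v4,v1) [+-+] → (2.1341, 1.70763, 0)–(2.1341, 1.01589, 0.399374)  len=0.7987
  (v1,v4,v5) [+--] → (2.1341, 1.01589, 0.399374)–(2.1341, 0.599104, 0.64)  len=0.4813
  (v1,v5,v2) [+--] → (2.1341, 0.599104, 0.64)–(2.1341, 0, 0.2941)  len=0.6918
  (v2,v6,v3) [--+] → (2.1341, 0.353328, -0.498092)–(2.1341, 0, -0.2941)  len=0.4080
  (v3,v6,v7) [+--] → (2.1341, 0.353328, -0.498092)–(2.1341, 0.599104, -0.64)  len=0.2838
  (v3,v7,v0) [+-+] → (2.1341, 0.599104, -0.64)–(2.1341, 1.12629, -0.335626)  len=0.6087
  (v0,v7,v4) [+--] → (2.1341, 1.12629, -0.335626)–(2.1341, 1.70763, 0)  len=0.6713
  (v20,v0,v21) [-+-] → (2.1341, -1.70763, 0)–(2.1341, -1.12629, 0.335626)  len=0.6713
  (v21,v0,v1) [-++] → (2.1341, -1.12629, 0.335626)–(2.1341, -0.599104, 0.64)  len=0.6087
  (v21,v1,v22) [-+-] → (2.1341, -0.599104, 0.64)–(2.1341, -0.353328, 0.498092)  len=0.2838
  (v22,v1,v2) [-+-] → (2.1341, -0.353328, 0.498092)–(2.1341, 0, 0.2941)  len=0.4080
  (v23,v2,v3) [--+] → (2.1341, 0, -0.2941)–(2.1341, -0.599104, -0.64)  len=0.6918
  (v23,v3,v20) [-+-] → (2.1341, -0.599104, -0.64)–(2.1341, -1.01589, -0.399374)  len=0.4813
  (v20,v3,v0) [-++] → (2.1341, -1.01589, -0.399374)–(2.1341, -1.70763, 0)  len=0.7987

Chained into 1 loop(s):
  loop 1: 14 segments, perimeter = 7.8872
Total perimeter = 7.887

loops=1 perimeter=7.887
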